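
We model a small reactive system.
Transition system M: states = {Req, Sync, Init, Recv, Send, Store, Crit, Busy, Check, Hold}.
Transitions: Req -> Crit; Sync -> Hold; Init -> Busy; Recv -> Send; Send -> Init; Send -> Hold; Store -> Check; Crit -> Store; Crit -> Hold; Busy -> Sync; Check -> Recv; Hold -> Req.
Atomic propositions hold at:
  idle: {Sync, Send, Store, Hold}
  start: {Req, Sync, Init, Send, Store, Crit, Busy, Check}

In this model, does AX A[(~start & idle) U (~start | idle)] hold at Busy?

Yes

Sat(~start) = {Recv, Hold}
Sat(~start & idle) = {Hold}
Sat(~start | idle) = {Sync, Recv, Send, Store, Hold}
A[(~start & idle) U (~start | idle)]: least fixpoint, start Z0 = Sat((~start | idle)) = {Sync, Recv, Send, Store, Hold}, add states in Sat(~start & idle) with every successor in Z. Already a fixed point.
Sat(A[(~start & idle) U (~start | idle)]) = {Sync, Recv, Send, Store, Hold}
Sat(AX A[(~start & idle) U (~start | idle)]) = {s : every successor in {Sync, Recv, Send, Store, Hold}} = {Sync, Recv, Crit, Busy, Check}
Busy ∈ Sat(AX A[(~start & idle) U (~start | idle)]) = {Sync, Recv, Crit, Busy, Check}, so the formula holds at Busy.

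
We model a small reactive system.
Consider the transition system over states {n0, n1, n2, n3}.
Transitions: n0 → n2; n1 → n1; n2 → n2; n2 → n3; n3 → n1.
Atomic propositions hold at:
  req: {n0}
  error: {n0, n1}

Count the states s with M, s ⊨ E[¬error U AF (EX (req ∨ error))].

3

Sat(¬error) = {n2, n3}
Sat(req ∨ error) = {n0, n1}
Sat(EX (req ∨ error)) = {s : some successor in {n0, n1}} = {n1, n3}
AF (EX (req ∨ error)): least fixpoint, start Z0 = {n1, n3}, add states with every successor in Z. Already a fixed point.
Sat(AF (EX (req ∨ error))) = {n1, n3}
E[¬error U AF (EX (req ∨ error))]: least fixpoint, start Z0 = Sat(AF (EX (req ∨ error))) = {n1, n3}, add states in Sat(¬error) with some successor in Z. Z1 = {n1, n2, n3}; fixed.
Sat(E[¬error U AF (EX (req ∨ error))]) = {n1, n2, n3}
|Sat(E[¬error U AF (EX (req ∨ error))])| = |{n1, n2, n3}| = 3.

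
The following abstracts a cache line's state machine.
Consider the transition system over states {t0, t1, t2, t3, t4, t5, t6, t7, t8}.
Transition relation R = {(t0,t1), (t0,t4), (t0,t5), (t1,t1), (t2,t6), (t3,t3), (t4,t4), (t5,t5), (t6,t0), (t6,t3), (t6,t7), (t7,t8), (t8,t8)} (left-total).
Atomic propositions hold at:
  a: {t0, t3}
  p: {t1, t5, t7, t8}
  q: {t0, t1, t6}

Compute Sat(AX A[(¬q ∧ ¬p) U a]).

{t3}

Sat(¬q) = {t2, t3, t4, t5, t7, t8}
Sat(¬p) = {t0, t2, t3, t4, t6}
Sat(¬q ∧ ¬p) = {t2, t3, t4}
A[(¬q ∧ ¬p) U a]: least fixpoint, start Z0 = Sat(a) = {t0, t3}, add states in Sat(¬q ∧ ¬p) with every successor in Z. Already a fixed point.
Sat(A[(¬q ∧ ¬p) U a]) = {t0, t3}
Sat(AX A[(¬q ∧ ¬p) U a]) = {s : every successor in {t0, t3}} = {t3}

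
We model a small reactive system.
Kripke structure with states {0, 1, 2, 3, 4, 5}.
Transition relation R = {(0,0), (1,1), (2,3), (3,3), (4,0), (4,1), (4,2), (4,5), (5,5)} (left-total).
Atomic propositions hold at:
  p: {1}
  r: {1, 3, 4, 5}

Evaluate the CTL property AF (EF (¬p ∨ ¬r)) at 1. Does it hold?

Sat(¬p) = {0, 2, 3, 4, 5}
Sat(¬r) = {0, 2}
Sat(¬p ∨ ¬r) = {0, 2, 3, 4, 5}
EF (¬p ∨ ¬r): least fixpoint, start Z0 = {0, 2, 3, 4, 5}, add states with some successor in Z. Already a fixed point.
Sat(EF (¬p ∨ ¬r)) = {0, 2, 3, 4, 5}
AF (EF (¬p ∨ ¬r)): least fixpoint, start Z0 = {0, 2, 3, 4, 5}, add states with every successor in Z. Already a fixed point.
Sat(AF (EF (¬p ∨ ¬r))) = {0, 2, 3, 4, 5}
1 ∉ Sat(AF (EF (¬p ∨ ¬r))) = {0, 2, 3, 4, 5}, so the formula does not hold at 1.

No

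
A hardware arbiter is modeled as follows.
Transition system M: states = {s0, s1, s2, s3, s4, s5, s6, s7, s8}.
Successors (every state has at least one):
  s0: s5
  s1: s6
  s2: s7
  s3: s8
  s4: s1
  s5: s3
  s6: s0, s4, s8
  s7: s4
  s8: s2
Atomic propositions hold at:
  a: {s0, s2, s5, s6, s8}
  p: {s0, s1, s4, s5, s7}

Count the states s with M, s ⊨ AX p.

Sat(AX p) = {s : every successor in {s0, s1, s4, s5, s7}} = {s0, s2, s4, s7}
|Sat(AX p)| = |{s0, s2, s4, s7}| = 4.

4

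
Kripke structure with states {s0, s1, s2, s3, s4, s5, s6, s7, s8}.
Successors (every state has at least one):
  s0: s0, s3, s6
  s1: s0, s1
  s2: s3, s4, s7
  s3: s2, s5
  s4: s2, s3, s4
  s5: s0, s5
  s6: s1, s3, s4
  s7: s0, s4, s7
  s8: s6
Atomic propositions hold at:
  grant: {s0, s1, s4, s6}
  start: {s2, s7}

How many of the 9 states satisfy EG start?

EG start: greatest fixpoint, start Z0 = {s2, s7}, keep only states in Sat with some successor in Z. Already a fixed point.
Sat(EG start) = {s2, s7}
|Sat(EG start)| = |{s2, s7}| = 2.

2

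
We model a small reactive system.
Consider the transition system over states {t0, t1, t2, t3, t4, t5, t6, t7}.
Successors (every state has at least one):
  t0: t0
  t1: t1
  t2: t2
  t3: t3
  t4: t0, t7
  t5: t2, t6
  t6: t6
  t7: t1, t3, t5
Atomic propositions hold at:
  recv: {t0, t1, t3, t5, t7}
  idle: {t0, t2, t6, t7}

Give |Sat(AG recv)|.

3

AG recv: greatest fixpoint, start Z0 = {t0, t1, t3, t5, t7}, keep only states in Sat with every successor in Z. Z1 = {t0, t1, t3, t7}; Z2 = {t0, t1, t3}; fixed.
Sat(AG recv) = {t0, t1, t3}
|Sat(AG recv)| = |{t0, t1, t3}| = 3.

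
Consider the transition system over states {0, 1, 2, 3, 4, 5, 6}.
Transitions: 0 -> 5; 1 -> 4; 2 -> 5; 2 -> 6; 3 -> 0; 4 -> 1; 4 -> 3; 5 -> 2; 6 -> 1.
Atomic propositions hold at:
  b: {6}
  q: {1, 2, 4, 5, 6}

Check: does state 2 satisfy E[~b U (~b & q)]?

Sat(~b) = {0, 1, 2, 3, 4, 5}
Sat(~b & q) = {1, 2, 4, 5}
E[~b U (~b & q)]: least fixpoint, start Z0 = Sat((~b & q)) = {1, 2, 4, 5}, add states in Sat(~b) with some successor in Z. Z1 = {0, 1, 2, 4, 5}; Z2 = {0, 1, 2, 3, 4, 5}; fixed.
Sat(E[~b U (~b & q)]) = {0, 1, 2, 3, 4, 5}
2 ∈ Sat(E[~b U (~b & q)]) = {0, 1, 2, 3, 4, 5}, so the formula holds at 2.

Yes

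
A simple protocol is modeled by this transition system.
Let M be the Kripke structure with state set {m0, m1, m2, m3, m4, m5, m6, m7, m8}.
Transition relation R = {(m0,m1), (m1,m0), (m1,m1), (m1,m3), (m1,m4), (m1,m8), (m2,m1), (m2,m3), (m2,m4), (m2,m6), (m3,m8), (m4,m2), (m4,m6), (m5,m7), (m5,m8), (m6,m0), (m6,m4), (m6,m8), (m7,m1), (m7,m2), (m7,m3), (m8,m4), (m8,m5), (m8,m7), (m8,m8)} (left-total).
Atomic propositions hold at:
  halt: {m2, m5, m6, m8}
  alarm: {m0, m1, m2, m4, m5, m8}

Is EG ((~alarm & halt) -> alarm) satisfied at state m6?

Sat(~alarm) = {m3, m6, m7}
Sat(~alarm & halt) = {m6}
Sat((~alarm & halt) -> alarm) = {m0, m1, m2, m3, m4, m5, m7, m8}
EG ((~alarm & halt) -> alarm): greatest fixpoint, start Z0 = {m0, m1, m2, m3, m4, m5, m7, m8}, keep only states in Sat with some successor in Z. Already a fixed point.
Sat(EG ((~alarm & halt) -> alarm)) = {m0, m1, m2, m3, m4, m5, m7, m8}
m6 ∉ Sat(EG ((~alarm & halt) -> alarm)) = {m0, m1, m2, m3, m4, m5, m7, m8}, so the formula does not hold at m6.

No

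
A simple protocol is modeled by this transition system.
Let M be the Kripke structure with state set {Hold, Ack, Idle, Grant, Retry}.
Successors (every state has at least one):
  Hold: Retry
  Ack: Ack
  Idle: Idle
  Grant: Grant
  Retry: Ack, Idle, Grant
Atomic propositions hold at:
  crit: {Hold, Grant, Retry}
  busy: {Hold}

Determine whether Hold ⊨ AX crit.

Yes

Sat(AX crit) = {s : every successor in {Hold, Grant, Retry}} = {Hold, Grant}
Hold ∈ Sat(AX crit) = {Hold, Grant}, so the formula holds at Hold.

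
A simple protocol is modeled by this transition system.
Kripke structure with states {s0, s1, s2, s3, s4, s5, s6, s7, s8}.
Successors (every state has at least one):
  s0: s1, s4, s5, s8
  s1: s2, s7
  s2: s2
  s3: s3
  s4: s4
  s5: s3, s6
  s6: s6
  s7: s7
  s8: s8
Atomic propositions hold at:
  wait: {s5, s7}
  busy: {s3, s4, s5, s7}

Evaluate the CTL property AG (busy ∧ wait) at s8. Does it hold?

No

Sat(busy ∧ wait) = {s5, s7}
AG (busy ∧ wait): greatest fixpoint, start Z0 = {s5, s7}, keep only states in Sat with every successor in Z. Z1 = {s7}; fixed.
Sat(AG (busy ∧ wait)) = {s7}
s8 ∉ Sat(AG (busy ∧ wait)) = {s7}, so the formula does not hold at s8.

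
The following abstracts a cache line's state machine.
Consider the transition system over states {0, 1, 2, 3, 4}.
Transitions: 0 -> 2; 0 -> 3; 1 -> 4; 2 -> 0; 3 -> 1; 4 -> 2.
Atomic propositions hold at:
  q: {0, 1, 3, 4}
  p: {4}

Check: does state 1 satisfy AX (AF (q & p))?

Yes

Sat(q & p) = {4}
AF (q & p): least fixpoint, start Z0 = {4}, add states with every successor in Z. Z1 = {1, 4}; Z2 = {1, 3, 4}; fixed.
Sat(AF (q & p)) = {1, 3, 4}
Sat(AX (AF (q & p))) = {s : every successor in {1, 3, 4}} = {1, 3}
1 ∈ Sat(AX (AF (q & p))) = {1, 3}, so the formula holds at 1.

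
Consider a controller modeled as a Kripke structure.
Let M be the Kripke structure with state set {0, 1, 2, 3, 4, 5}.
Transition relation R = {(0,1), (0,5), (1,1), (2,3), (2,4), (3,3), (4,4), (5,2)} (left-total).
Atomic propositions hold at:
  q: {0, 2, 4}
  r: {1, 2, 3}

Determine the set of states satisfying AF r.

AF r: least fixpoint, start Z0 = {1, 2, 3}, add states with every successor in Z. Z1 = {1, 2, 3, 5}; Z2 = {0, 1, 2, 3, 5}; fixed.
Sat(AF r) = {0, 1, 2, 3, 5}

{0, 1, 2, 3, 5}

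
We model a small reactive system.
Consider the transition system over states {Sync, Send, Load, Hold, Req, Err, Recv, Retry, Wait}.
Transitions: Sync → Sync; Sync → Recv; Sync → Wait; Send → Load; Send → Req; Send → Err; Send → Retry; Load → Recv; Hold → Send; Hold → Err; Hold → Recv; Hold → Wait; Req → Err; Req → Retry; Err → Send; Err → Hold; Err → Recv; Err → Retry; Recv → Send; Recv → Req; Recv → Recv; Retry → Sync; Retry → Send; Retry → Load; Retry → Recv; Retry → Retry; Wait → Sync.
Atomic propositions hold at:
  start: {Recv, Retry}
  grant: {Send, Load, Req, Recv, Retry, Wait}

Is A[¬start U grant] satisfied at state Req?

Sat(¬start) = {Sync, Send, Load, Hold, Req, Err, Wait}
A[¬start U grant]: least fixpoint, start Z0 = Sat(grant) = {Send, Load, Req, Recv, Retry, Wait}, add states in Sat(¬start) with every successor in Z. Already a fixed point.
Sat(A[¬start U grant]) = {Send, Load, Req, Recv, Retry, Wait}
Req ∈ Sat(A[¬start U grant]) = {Send, Load, Req, Recv, Retry, Wait}, so the formula holds at Req.

Yes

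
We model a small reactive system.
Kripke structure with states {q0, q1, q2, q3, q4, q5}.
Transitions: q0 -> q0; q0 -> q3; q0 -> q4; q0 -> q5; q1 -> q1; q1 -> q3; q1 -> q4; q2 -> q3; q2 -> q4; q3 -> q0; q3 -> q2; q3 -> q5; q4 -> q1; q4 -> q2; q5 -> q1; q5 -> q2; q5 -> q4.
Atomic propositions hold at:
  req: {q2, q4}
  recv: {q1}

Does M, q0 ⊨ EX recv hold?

Sat(EX recv) = {s : some successor in {q1}} = {q1, q4, q5}
q0 ∉ Sat(EX recv) = {q1, q4, q5}, so the formula does not hold at q0.

No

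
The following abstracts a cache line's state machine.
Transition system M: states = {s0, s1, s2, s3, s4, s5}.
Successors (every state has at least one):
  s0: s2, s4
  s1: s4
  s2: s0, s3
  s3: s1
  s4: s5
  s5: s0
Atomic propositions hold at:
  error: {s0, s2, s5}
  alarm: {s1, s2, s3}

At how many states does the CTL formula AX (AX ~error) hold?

1

Sat(~error) = {s1, s3, s4}
Sat(AX ~error) = {s : every successor in {s1, s3, s4}} = {s1, s3}
Sat(AX (AX ~error)) = {s : every successor in {s1, s3}} = {s3}
|Sat(AX (AX ~error))| = |{s3}| = 1.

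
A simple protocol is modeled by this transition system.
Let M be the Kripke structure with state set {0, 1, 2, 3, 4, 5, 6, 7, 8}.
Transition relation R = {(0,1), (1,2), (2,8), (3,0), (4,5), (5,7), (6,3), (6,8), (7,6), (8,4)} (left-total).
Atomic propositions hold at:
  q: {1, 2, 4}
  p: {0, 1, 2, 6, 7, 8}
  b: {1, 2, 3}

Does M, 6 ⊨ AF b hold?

No

AF b: least fixpoint, start Z0 = {1, 2, 3}, add states with every successor in Z. Z1 = {0, 1, 2, 3}; fixed.
Sat(AF b) = {0, 1, 2, 3}
6 ∉ Sat(AF b) = {0, 1, 2, 3}, so the formula does not hold at 6.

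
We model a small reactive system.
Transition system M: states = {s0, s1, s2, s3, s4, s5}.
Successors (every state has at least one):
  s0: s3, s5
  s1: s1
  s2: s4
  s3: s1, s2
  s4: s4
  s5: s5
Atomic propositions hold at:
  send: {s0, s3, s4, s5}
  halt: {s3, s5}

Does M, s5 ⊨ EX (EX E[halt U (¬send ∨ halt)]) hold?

Sat(¬send) = {s1, s2}
Sat(¬send ∨ halt) = {s1, s2, s3, s5}
E[halt U (¬send ∨ halt)]: least fixpoint, start Z0 = Sat((¬send ∨ halt)) = {s1, s2, s3, s5}, add states in Sat(halt) with some successor in Z. Already a fixed point.
Sat(E[halt U (¬send ∨ halt)]) = {s1, s2, s3, s5}
Sat(EX E[halt U (¬send ∨ halt)]) = {s : some successor in {s1, s2, s3, s5}} = {s0, s1, s3, s5}
Sat(EX (EX E[halt U (¬send ∨ halt)])) = {s : some successor in {s0, s1, s3, s5}} = {s0, s1, s3, s5}
s5 ∈ Sat(EX (EX E[halt U (¬send ∨ halt)])) = {s0, s1, s3, s5}, so the formula holds at s5.

Yes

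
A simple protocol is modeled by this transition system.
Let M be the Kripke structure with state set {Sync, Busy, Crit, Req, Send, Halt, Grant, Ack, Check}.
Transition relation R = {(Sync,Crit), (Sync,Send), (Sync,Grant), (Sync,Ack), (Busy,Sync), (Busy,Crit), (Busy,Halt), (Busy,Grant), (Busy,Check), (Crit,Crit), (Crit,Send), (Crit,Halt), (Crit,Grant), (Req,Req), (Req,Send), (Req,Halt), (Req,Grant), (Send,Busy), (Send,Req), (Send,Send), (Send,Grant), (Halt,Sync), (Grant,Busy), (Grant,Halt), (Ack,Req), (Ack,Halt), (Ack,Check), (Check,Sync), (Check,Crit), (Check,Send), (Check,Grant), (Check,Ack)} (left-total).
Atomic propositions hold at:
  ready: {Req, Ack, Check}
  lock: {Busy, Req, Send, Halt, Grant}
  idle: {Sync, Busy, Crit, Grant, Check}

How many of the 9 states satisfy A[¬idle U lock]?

Sat(¬idle) = {Req, Send, Halt, Ack}
A[¬idle U lock]: least fixpoint, start Z0 = Sat(lock) = {Busy, Req, Send, Halt, Grant}, add states in Sat(¬idle) with every successor in Z. Already a fixed point.
Sat(A[¬idle U lock]) = {Busy, Req, Send, Halt, Grant}
|Sat(A[¬idle U lock])| = |{Busy, Req, Send, Halt, Grant}| = 5.

5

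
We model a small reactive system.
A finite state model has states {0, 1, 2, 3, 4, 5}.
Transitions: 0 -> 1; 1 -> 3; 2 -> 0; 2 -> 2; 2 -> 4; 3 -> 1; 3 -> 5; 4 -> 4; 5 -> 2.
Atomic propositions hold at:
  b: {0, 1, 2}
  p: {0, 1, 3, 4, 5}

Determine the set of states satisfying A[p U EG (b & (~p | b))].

Sat(~p) = {2}
Sat(~p | b) = {0, 1, 2}
Sat(b & (~p | b)) = {0, 1, 2}
EG (b & (~p | b)): greatest fixpoint, start Z0 = {0, 1, 2}, keep only states in Sat with some successor in Z. Z1 = {0, 2}; Z2 = {2}; fixed.
Sat(EG (b & (~p | b))) = {2}
A[p U EG (b & (~p | b))]: least fixpoint, start Z0 = Sat(EG (b & (~p | b))) = {2}, add states in Sat(p) with every successor in Z. Z1 = {2, 5}; fixed.
Sat(A[p U EG (b & (~p | b))]) = {2, 5}

{2, 5}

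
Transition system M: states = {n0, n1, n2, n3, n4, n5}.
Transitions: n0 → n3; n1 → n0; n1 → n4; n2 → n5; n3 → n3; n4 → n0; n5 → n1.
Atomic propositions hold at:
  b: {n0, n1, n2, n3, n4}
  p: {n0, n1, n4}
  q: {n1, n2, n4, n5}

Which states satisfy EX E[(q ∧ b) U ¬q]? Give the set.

{n0, n1, n3, n4, n5}

Sat(q ∧ b) = {n1, n2, n4}
Sat(¬q) = {n0, n3}
E[(q ∧ b) U ¬q]: least fixpoint, start Z0 = Sat(¬q) = {n0, n3}, add states in Sat(q ∧ b) with some successor in Z. Z1 = {n0, n1, n3, n4}; fixed.
Sat(E[(q ∧ b) U ¬q]) = {n0, n1, n3, n4}
Sat(EX E[(q ∧ b) U ¬q]) = {s : some successor in {n0, n1, n3, n4}} = {n0, n1, n3, n4, n5}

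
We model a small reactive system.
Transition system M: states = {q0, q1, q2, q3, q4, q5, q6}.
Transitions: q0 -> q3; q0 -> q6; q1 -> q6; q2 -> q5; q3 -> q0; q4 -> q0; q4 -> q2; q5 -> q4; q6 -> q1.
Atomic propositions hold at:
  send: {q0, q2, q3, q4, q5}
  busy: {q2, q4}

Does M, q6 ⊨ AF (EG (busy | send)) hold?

No

Sat(busy | send) = {q0, q2, q3, q4, q5}
EG (busy | send): greatest fixpoint, start Z0 = {q0, q2, q3, q4, q5}, keep only states in Sat with some successor in Z. Already a fixed point.
Sat(EG (busy | send)) = {q0, q2, q3, q4, q5}
AF (EG (busy | send)): least fixpoint, start Z0 = {q0, q2, q3, q4, q5}, add states with every successor in Z. Already a fixed point.
Sat(AF (EG (busy | send))) = {q0, q2, q3, q4, q5}
q6 ∉ Sat(AF (EG (busy | send))) = {q0, q2, q3, q4, q5}, so the formula does not hold at q6.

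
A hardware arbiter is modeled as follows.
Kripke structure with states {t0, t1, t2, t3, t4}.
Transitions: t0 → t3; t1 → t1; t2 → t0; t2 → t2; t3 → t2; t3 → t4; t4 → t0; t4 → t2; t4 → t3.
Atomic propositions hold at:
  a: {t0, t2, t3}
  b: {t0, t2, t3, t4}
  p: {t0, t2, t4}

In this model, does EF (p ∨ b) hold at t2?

Yes

Sat(p ∨ b) = {t0, t2, t3, t4}
EF (p ∨ b): least fixpoint, start Z0 = {t0, t2, t3, t4}, add states with some successor in Z. Already a fixed point.
Sat(EF (p ∨ b)) = {t0, t2, t3, t4}
t2 ∈ Sat(EF (p ∨ b)) = {t0, t2, t3, t4}, so the formula holds at t2.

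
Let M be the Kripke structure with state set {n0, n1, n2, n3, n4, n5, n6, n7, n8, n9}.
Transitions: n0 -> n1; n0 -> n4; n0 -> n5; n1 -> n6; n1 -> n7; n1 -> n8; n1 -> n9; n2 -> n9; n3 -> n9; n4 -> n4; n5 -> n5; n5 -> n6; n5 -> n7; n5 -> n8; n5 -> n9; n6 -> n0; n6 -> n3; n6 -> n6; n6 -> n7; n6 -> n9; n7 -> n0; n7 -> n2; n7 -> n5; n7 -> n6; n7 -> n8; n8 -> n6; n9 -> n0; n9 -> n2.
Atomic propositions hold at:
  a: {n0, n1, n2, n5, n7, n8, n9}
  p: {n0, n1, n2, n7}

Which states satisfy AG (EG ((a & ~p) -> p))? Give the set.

{n4}

Sat(~p) = {n3, n4, n5, n6, n8, n9}
Sat(a & ~p) = {n5, n8, n9}
Sat((a & ~p) -> p) = {n0, n1, n2, n3, n4, n6, n7}
EG ((a & ~p) -> p): greatest fixpoint, start Z0 = {n0, n1, n2, n3, n4, n6, n7}, keep only states in Sat with some successor in Z. Z1 = {n0, n1, n4, n6, n7}; fixed.
Sat(EG ((a & ~p) -> p)) = {n0, n1, n4, n6, n7}
AG (EG ((a & ~p) -> p)): greatest fixpoint, start Z0 = {n0, n1, n4, n6, n7}, keep only states in Sat with every successor in Z. Z1 = {n4}; fixed.
Sat(AG (EG ((a & ~p) -> p))) = {n4}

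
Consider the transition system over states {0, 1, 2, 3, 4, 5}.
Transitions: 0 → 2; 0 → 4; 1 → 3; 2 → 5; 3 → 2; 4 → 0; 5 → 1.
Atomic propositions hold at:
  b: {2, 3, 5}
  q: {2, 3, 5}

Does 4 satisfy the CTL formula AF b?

No

AF b: least fixpoint, start Z0 = {2, 3, 5}, add states with every successor in Z. Z1 = {1, 2, 3, 5}; fixed.
Sat(AF b) = {1, 2, 3, 5}
4 ∉ Sat(AF b) = {1, 2, 3, 5}, so the formula does not hold at 4.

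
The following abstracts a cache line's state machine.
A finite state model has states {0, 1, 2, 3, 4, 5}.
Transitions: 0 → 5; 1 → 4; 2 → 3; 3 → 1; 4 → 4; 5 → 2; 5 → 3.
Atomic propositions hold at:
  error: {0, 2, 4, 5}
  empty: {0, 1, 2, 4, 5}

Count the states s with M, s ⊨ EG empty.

EG empty: greatest fixpoint, start Z0 = {0, 1, 2, 4, 5}, keep only states in Sat with some successor in Z. Z1 = {0, 1, 4, 5}; Z2 = {0, 1, 4}; Z3 = {1, 4}; fixed.
Sat(EG empty) = {1, 4}
|Sat(EG empty)| = |{1, 4}| = 2.

2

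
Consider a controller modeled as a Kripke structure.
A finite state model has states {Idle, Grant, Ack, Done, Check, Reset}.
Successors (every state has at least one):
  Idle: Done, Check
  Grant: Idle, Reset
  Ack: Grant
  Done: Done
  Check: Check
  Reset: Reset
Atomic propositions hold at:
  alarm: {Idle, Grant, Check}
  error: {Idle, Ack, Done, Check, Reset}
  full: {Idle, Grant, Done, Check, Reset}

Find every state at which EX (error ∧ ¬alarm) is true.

Sat(¬alarm) = {Ack, Done, Reset}
Sat(error ∧ ¬alarm) = {Ack, Done, Reset}
Sat(EX (error ∧ ¬alarm)) = {s : some successor in {Ack, Done, Reset}} = {Idle, Grant, Done, Reset}

{Idle, Grant, Done, Reset}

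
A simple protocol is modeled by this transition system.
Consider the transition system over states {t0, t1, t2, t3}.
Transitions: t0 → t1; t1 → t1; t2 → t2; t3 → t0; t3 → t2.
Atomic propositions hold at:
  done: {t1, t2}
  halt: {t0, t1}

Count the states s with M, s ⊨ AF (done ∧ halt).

Sat(done ∧ halt) = {t1}
AF (done ∧ halt): least fixpoint, start Z0 = {t1}, add states with every successor in Z. Z1 = {t0, t1}; fixed.
Sat(AF (done ∧ halt)) = {t0, t1}
|Sat(AF (done ∧ halt))| = |{t0, t1}| = 2.

2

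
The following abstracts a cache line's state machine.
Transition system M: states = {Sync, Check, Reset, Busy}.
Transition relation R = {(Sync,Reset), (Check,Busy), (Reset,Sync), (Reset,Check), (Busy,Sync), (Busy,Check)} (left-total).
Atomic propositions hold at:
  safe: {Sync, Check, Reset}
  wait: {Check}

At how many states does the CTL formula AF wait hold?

1

AF wait: least fixpoint, start Z0 = {Check}, add states with every successor in Z. Already a fixed point.
Sat(AF wait) = {Check}
|Sat(AF wait)| = |{Check}| = 1.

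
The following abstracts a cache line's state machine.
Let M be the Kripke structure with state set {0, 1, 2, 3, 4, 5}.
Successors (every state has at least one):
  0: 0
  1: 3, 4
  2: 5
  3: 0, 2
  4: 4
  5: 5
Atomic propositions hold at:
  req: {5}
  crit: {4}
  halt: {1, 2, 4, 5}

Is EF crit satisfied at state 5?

No

EF crit: least fixpoint, start Z0 = {4}, add states with some successor in Z. Z1 = {1, 4}; fixed.
Sat(EF crit) = {1, 4}
5 ∉ Sat(EF crit) = {1, 4}, so the formula does not hold at 5.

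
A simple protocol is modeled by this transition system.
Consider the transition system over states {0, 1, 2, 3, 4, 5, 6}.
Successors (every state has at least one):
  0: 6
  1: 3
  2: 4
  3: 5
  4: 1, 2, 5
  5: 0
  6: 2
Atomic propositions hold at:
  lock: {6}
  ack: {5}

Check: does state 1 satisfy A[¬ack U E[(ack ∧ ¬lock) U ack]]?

Sat(¬ack) = {0, 1, 2, 3, 4, 6}
Sat(¬lock) = {0, 1, 2, 3, 4, 5}
Sat(ack ∧ ¬lock) = {5}
E[(ack ∧ ¬lock) U ack]: least fixpoint, start Z0 = Sat(ack) = {5}, add states in Sat(ack ∧ ¬lock) with some successor in Z. Already a fixed point.
Sat(E[(ack ∧ ¬lock) U ack]) = {5}
A[¬ack U E[(ack ∧ ¬lock) U ack]]: least fixpoint, start Z0 = Sat(E[(ack ∧ ¬lock) U ack]) = {5}, add states in Sat(¬ack) with every successor in Z. Z1 = {3, 5}; Z2 = {1, 3, 5}; fixed.
Sat(A[¬ack U E[(ack ∧ ¬lock) U ack]]) = {1, 3, 5}
1 ∈ Sat(A[¬ack U E[(ack ∧ ¬lock) U ack]]) = {1, 3, 5}, so the formula holds at 1.

Yes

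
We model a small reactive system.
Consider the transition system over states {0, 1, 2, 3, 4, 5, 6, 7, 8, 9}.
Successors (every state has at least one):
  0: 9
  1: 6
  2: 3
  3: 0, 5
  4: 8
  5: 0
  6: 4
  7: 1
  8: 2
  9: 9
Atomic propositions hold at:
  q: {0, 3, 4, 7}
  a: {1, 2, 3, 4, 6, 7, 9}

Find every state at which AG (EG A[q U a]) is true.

A[q U a]: least fixpoint, start Z0 = Sat(a) = {1, 2, 3, 4, 6, 7, 9}, add states in Sat(q) with every successor in Z. Z1 = {0, 1, 2, 3, 4, 6, 7, 9}; fixed.
Sat(A[q U a]) = {0, 1, 2, 3, 4, 6, 7, 9}
EG A[q U a]: greatest fixpoint, start Z0 = {0, 1, 2, 3, 4, 6, 7, 9}, keep only states in Sat with some successor in Z. Z1 = {0, 1, 2, 3, 6, 7, 9}; Z2 = {0, 1, 2, 3, 7, 9}; Z3 = {0, 2, 3, 7, 9}; Z4 = {0, 2, 3, 9}; fixed.
Sat(EG A[q U a]) = {0, 2, 3, 9}
AG (EG A[q U a]): greatest fixpoint, start Z0 = {0, 2, 3, 9}, keep only states in Sat with every successor in Z. Z1 = {0, 2, 9}; Z2 = {0, 9}; fixed.
Sat(AG (EG A[q U a])) = {0, 9}

{0, 9}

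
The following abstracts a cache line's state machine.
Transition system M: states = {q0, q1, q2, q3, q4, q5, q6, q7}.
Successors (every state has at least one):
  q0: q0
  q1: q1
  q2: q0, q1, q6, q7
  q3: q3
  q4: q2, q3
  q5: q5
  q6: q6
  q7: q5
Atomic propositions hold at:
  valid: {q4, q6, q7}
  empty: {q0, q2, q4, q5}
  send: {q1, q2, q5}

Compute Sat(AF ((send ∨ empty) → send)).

{q1, q2, q3, q4, q5, q6, q7}

Sat(send ∨ empty) = {q0, q1, q2, q4, q5}
Sat((send ∨ empty) → send) = {q1, q2, q3, q5, q6, q7}
AF ((send ∨ empty) → send): least fixpoint, start Z0 = {q1, q2, q3, q5, q6, q7}, add states with every successor in Z. Z1 = {q1, q2, q3, q4, q5, q6, q7}; fixed.
Sat(AF ((send ∨ empty) → send)) = {q1, q2, q3, q4, q5, q6, q7}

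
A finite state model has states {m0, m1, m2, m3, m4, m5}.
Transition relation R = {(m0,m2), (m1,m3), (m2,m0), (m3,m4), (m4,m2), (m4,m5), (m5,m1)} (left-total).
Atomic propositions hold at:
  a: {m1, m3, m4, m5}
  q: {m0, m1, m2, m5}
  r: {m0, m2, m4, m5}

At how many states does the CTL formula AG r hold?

2

AG r: greatest fixpoint, start Z0 = {m0, m2, m4, m5}, keep only states in Sat with every successor in Z. Z1 = {m0, m2, m4}; Z2 = {m0, m2}; fixed.
Sat(AG r) = {m0, m2}
|Sat(AG r)| = |{m0, m2}| = 2.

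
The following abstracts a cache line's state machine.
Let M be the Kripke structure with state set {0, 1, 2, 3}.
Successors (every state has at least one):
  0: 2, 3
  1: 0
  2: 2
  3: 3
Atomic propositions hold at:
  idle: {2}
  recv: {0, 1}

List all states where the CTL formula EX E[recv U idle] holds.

E[recv U idle]: least fixpoint, start Z0 = Sat(idle) = {2}, add states in Sat(recv) with some successor in Z. Z1 = {0, 2}; Z2 = {0, 1, 2}; fixed.
Sat(E[recv U idle]) = {0, 1, 2}
Sat(EX E[recv U idle]) = {s : some successor in {0, 1, 2}} = {0, 1, 2}

{0, 1, 2}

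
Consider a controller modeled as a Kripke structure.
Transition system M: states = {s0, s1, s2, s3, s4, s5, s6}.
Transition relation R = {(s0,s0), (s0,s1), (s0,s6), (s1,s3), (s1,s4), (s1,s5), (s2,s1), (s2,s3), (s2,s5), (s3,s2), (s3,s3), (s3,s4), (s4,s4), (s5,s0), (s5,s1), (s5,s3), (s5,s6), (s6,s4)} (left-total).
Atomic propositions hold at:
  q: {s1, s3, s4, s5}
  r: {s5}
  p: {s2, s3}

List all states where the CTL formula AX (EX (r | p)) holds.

{s2}

Sat(r | p) = {s2, s3, s5}
Sat(EX (r | p)) = {s : some successor in {s2, s3, s5}} = {s1, s2, s3, s5}
Sat(AX (EX (r | p))) = {s : every successor in {s1, s2, s3, s5}} = {s2}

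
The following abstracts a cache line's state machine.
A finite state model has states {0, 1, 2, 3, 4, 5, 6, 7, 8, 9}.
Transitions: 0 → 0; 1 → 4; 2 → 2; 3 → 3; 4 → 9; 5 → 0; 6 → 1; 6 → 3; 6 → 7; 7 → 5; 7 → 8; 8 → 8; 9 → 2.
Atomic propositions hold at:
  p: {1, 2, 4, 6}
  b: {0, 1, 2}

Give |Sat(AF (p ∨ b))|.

Sat(p ∨ b) = {0, 1, 2, 4, 6}
AF (p ∨ b): least fixpoint, start Z0 = {0, 1, 2, 4, 6}, add states with every successor in Z. Z1 = {0, 1, 2, 4, 5, 6, 9}; fixed.
Sat(AF (p ∨ b)) = {0, 1, 2, 4, 5, 6, 9}
|Sat(AF (p ∨ b))| = |{0, 1, 2, 4, 5, 6, 9}| = 7.

7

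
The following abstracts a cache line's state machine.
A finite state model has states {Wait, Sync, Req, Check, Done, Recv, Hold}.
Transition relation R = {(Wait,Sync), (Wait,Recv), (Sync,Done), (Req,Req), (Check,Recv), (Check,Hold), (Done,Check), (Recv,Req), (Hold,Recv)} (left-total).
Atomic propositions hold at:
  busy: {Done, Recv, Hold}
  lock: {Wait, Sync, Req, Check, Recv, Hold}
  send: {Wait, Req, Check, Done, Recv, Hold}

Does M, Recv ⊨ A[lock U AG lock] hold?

Yes

AG lock: greatest fixpoint, start Z0 = {Wait, Sync, Req, Check, Recv, Hold}, keep only states in Sat with every successor in Z. Z1 = {Wait, Req, Check, Recv, Hold}; Z2 = {Req, Check, Recv, Hold}; fixed.
Sat(AG lock) = {Req, Check, Recv, Hold}
A[lock U AG lock]: least fixpoint, start Z0 = Sat(AG lock) = {Req, Check, Recv, Hold}, add states in Sat(lock) with every successor in Z. Already a fixed point.
Sat(A[lock U AG lock]) = {Req, Check, Recv, Hold}
Recv ∈ Sat(A[lock U AG lock]) = {Req, Check, Recv, Hold}, so the formula holds at Recv.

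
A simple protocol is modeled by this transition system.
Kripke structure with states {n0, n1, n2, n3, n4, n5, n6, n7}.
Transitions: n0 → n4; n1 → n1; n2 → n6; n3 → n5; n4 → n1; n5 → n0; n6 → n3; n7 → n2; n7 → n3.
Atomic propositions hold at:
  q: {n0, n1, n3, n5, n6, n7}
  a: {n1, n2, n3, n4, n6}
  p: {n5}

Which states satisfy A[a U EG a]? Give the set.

EG a: greatest fixpoint, start Z0 = {n1, n2, n3, n4, n6}, keep only states in Sat with some successor in Z. Z1 = {n1, n2, n4, n6}; Z2 = {n1, n2, n4}; Z3 = {n1, n4}; fixed.
Sat(EG a) = {n1, n4}
A[a U EG a]: least fixpoint, start Z0 = Sat(EG a) = {n1, n4}, add states in Sat(a) with every successor in Z. Already a fixed point.
Sat(A[a U EG a]) = {n1, n4}

{n1, n4}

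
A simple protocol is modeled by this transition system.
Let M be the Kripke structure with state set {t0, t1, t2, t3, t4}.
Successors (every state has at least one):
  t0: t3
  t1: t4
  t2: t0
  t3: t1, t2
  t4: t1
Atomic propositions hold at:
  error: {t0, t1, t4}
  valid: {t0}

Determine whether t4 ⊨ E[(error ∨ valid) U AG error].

Yes

Sat(error ∨ valid) = {t0, t1, t4}
AG error: greatest fixpoint, start Z0 = {t0, t1, t4}, keep only states in Sat with every successor in Z. Z1 = {t1, t4}; fixed.
Sat(AG error) = {t1, t4}
E[(error ∨ valid) U AG error]: least fixpoint, start Z0 = Sat(AG error) = {t1, t4}, add states in Sat(error ∨ valid) with some successor in Z. Already a fixed point.
Sat(E[(error ∨ valid) U AG error]) = {t1, t4}
t4 ∈ Sat(E[(error ∨ valid) U AG error]) = {t1, t4}, so the formula holds at t4.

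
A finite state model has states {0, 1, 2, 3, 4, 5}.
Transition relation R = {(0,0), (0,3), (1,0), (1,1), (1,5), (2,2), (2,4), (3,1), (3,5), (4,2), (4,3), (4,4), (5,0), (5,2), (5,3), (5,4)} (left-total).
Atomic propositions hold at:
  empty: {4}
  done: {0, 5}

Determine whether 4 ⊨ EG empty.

Yes

EG empty: greatest fixpoint, start Z0 = {4}, keep only states in Sat with some successor in Z. Already a fixed point.
Sat(EG empty) = {4}
4 ∈ Sat(EG empty) = {4}, so the formula holds at 4.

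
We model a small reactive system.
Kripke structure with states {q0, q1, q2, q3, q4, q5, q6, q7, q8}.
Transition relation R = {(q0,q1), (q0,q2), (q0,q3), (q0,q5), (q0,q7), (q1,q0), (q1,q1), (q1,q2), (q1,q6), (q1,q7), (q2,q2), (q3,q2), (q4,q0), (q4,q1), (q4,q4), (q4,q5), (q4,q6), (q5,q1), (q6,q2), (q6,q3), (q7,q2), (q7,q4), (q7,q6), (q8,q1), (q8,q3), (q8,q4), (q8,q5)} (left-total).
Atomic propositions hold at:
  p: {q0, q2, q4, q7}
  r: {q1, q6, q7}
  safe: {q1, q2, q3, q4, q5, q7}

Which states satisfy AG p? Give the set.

AG p: greatest fixpoint, start Z0 = {q0, q2, q4, q7}, keep only states in Sat with every successor in Z. Z1 = {q2}; fixed.
Sat(AG p) = {q2}

{q2}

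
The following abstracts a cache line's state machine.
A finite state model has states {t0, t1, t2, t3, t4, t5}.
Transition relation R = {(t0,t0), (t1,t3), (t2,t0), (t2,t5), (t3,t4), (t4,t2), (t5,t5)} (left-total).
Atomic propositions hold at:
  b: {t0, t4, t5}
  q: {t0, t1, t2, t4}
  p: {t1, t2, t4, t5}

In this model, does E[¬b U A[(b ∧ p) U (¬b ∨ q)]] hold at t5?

No

Sat(¬b) = {t1, t2, t3}
Sat(b ∧ p) = {t4, t5}
Sat(¬b ∨ q) = {t0, t1, t2, t3, t4}
A[(b ∧ p) U (¬b ∨ q)]: least fixpoint, start Z0 = Sat((¬b ∨ q)) = {t0, t1, t2, t3, t4}, add states in Sat(b ∧ p) with every successor in Z. Already a fixed point.
Sat(A[(b ∧ p) U (¬b ∨ q)]) = {t0, t1, t2, t3, t4}
E[¬b U A[(b ∧ p) U (¬b ∨ q)]]: least fixpoint, start Z0 = Sat(A[(b ∧ p) U (¬b ∨ q)]) = {t0, t1, t2, t3, t4}, add states in Sat(¬b) with some successor in Z. Already a fixed point.
Sat(E[¬b U A[(b ∧ p) U (¬b ∨ q)]]) = {t0, t1, t2, t3, t4}
t5 ∉ Sat(E[¬b U A[(b ∧ p) U (¬b ∨ q)]]) = {t0, t1, t2, t3, t4}, so the formula does not hold at t5.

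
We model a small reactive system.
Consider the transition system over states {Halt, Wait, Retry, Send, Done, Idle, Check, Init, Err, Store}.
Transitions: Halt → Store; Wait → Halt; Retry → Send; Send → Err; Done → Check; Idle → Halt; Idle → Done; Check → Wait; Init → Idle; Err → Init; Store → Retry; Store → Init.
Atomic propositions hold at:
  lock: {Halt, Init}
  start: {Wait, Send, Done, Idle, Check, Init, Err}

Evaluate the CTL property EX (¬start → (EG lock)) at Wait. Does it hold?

Sat(¬start) = {Halt, Retry, Store}
EG lock: greatest fixpoint, start Z0 = {Halt, Init}, keep only states in Sat with some successor in Z. Z1 = ∅; fixed.
Sat(EG lock) = ∅
Sat(¬start → (EG lock)) = {Wait, Send, Done, Idle, Check, Init, Err}
Sat(EX (¬start → (EG lock))) = {s : some successor in {Wait, Send, Done, Idle, Check, Init, Err}} = {Retry, Send, Done, Idle, Check, Init, Err, Store}
Wait ∉ Sat(EX (¬start → (EG lock))) = {Retry, Send, Done, Idle, Check, Init, Err, Store}, so the formula does not hold at Wait.

No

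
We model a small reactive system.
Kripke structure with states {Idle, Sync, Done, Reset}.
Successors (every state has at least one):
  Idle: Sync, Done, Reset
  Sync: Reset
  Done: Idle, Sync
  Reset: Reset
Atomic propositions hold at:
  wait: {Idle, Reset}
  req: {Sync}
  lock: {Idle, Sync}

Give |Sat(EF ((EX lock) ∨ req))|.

3

Sat(EX lock) = {s : some successor in {Idle, Sync}} = {Idle, Done}
Sat((EX lock) ∨ req) = {Idle, Sync, Done}
EF ((EX lock) ∨ req): least fixpoint, start Z0 = {Idle, Sync, Done}, add states with some successor in Z. Already a fixed point.
Sat(EF ((EX lock) ∨ req)) = {Idle, Sync, Done}
|Sat(EF ((EX lock) ∨ req))| = |{Idle, Sync, Done}| = 3.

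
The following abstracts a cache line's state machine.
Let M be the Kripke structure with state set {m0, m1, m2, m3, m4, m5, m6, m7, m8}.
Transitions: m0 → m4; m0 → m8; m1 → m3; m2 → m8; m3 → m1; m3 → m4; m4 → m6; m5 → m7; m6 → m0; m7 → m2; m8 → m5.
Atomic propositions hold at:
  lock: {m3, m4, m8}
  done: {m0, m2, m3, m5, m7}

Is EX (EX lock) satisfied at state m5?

No

Sat(EX lock) = {s : some successor in {m3, m4, m8}} = {m0, m1, m2, m3}
Sat(EX (EX lock)) = {s : some successor in {m0, m1, m2, m3}} = {m1, m3, m6, m7}
m5 ∉ Sat(EX (EX lock)) = {m1, m3, m6, m7}, so the formula does not hold at m5.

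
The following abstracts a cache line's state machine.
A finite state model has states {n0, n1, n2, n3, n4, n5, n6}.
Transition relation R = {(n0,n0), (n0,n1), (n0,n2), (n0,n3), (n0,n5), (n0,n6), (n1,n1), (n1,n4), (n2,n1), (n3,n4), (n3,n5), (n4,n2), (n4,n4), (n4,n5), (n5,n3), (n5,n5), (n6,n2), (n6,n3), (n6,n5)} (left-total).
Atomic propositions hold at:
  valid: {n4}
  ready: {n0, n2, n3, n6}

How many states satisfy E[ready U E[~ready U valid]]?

6

Sat(~ready) = {n1, n4, n5}
E[~ready U valid]: least fixpoint, start Z0 = Sat(valid) = {n4}, add states in Sat(~ready) with some successor in Z. Z1 = {n1, n4}; fixed.
Sat(E[~ready U valid]) = {n1, n4}
E[ready U E[~ready U valid]]: least fixpoint, start Z0 = Sat(E[~ready U valid]) = {n1, n4}, add states in Sat(ready) with some successor in Z. Z1 = {n0, n1, n2, n3, n4}; Z2 = {n0, n1, n2, n3, n4, n6}; fixed.
Sat(E[ready U E[~ready U valid]]) = {n0, n1, n2, n3, n4, n6}
|Sat(E[ready U E[~ready U valid]])| = |{n0, n1, n2, n3, n4, n6}| = 6.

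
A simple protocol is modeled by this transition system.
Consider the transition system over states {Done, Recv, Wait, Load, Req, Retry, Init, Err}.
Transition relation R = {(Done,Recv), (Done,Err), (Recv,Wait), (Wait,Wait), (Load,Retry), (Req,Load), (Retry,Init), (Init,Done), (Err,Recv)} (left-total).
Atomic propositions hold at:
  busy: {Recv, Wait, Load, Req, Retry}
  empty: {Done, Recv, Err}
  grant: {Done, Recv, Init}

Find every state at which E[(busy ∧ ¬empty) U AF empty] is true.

Sat(¬empty) = {Wait, Load, Req, Retry, Init}
Sat(busy ∧ ¬empty) = {Wait, Load, Req, Retry}
AF empty: least fixpoint, start Z0 = {Done, Recv, Err}, add states with every successor in Z. Z1 = {Done, Recv, Init, Err}; Z2 = {Done, Recv, Retry, Init, Err}; Z3 = {Done, Recv, Load, Retry, Init, Err}; Z4 = {Done, Recv, Load, Req, Retry, Init, Err}; fixed.
Sat(AF empty) = {Done, Recv, Load, Req, Retry, Init, Err}
E[(busy ∧ ¬empty) U AF empty]: least fixpoint, start Z0 = Sat(AF empty) = {Done, Recv, Load, Req, Retry, Init, Err}, add states in Sat(busy ∧ ¬empty) with some successor in Z. Already a fixed point.
Sat(E[(busy ∧ ¬empty) U AF empty]) = {Done, Recv, Load, Req, Retry, Init, Err}

{Done, Recv, Load, Req, Retry, Init, Err}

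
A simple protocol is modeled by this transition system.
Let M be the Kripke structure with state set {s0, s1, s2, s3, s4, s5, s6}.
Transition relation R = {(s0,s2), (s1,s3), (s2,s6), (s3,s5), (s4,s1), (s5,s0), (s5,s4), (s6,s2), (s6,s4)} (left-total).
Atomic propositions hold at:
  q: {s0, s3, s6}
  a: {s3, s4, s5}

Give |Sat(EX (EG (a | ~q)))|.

5

Sat(~q) = {s1, s2, s4, s5}
Sat(a | ~q) = {s1, s2, s3, s4, s5}
EG (a | ~q): greatest fixpoint, start Z0 = {s1, s2, s3, s4, s5}, keep only states in Sat with some successor in Z. Z1 = {s1, s3, s4, s5}; fixed.
Sat(EG (a | ~q)) = {s1, s3, s4, s5}
Sat(EX (EG (a | ~q))) = {s : some successor in {s1, s3, s4, s5}} = {s1, s3, s4, s5, s6}
|Sat(EX (EG (a | ~q)))| = |{s1, s3, s4, s5, s6}| = 5.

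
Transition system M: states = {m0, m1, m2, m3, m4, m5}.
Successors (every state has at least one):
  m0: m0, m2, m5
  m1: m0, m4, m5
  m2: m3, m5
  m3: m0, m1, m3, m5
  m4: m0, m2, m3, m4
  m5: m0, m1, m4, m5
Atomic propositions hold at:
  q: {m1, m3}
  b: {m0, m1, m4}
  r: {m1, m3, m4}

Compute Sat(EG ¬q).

Sat(¬q) = {m0, m2, m4, m5}
EG ¬q: greatest fixpoint, start Z0 = {m0, m2, m4, m5}, keep only states in Sat with some successor in Z. Already a fixed point.
Sat(EG ¬q) = {m0, m2, m4, m5}

{m0, m2, m4, m5}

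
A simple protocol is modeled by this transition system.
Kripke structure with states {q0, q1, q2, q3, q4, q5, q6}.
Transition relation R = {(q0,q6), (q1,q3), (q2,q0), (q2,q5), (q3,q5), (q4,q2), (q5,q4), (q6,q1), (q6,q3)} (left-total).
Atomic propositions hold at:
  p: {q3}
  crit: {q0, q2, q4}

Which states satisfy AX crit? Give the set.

{q4, q5}

Sat(AX crit) = {s : every successor in {q0, q2, q4}} = {q4, q5}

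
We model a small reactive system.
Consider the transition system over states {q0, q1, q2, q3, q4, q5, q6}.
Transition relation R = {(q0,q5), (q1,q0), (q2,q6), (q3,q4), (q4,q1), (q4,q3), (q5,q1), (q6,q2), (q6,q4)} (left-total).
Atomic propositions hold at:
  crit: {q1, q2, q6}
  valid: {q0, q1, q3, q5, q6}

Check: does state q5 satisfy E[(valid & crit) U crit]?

No

Sat(valid & crit) = {q1, q6}
E[(valid & crit) U crit]: least fixpoint, start Z0 = Sat(crit) = {q1, q2, q6}, add states in Sat(valid & crit) with some successor in Z. Already a fixed point.
Sat(E[(valid & crit) U crit]) = {q1, q2, q6}
q5 ∉ Sat(E[(valid & crit) U crit]) = {q1, q2, q6}, so the formula does not hold at q5.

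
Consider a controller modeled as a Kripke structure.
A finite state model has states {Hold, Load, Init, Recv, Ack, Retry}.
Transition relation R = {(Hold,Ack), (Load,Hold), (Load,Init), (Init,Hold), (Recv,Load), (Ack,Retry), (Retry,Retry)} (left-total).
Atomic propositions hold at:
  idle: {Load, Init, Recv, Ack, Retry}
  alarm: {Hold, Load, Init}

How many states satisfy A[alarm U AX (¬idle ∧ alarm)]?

Sat(¬idle) = {Hold}
Sat(¬idle ∧ alarm) = {Hold}
Sat(AX (¬idle ∧ alarm)) = {s : every successor in {Hold}} = {Init}
A[alarm U AX (¬idle ∧ alarm)]: least fixpoint, start Z0 = Sat(AX (¬idle ∧ alarm)) = {Init}, add states in Sat(alarm) with every successor in Z. Already a fixed point.
Sat(A[alarm U AX (¬idle ∧ alarm)]) = {Init}
|Sat(A[alarm U AX (¬idle ∧ alarm)])| = |{Init}| = 1.

1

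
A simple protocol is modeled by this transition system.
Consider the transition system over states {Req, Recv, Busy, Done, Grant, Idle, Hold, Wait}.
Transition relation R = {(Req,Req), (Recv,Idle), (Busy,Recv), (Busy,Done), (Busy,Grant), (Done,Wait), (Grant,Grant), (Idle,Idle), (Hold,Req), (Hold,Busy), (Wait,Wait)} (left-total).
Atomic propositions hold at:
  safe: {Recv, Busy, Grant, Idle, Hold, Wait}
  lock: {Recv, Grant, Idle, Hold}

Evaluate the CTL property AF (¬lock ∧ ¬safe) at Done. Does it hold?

Sat(¬lock) = {Req, Busy, Done, Wait}
Sat(¬safe) = {Req, Done}
Sat(¬lock ∧ ¬safe) = {Req, Done}
AF (¬lock ∧ ¬safe): least fixpoint, start Z0 = {Req, Done}, add states with every successor in Z. Already a fixed point.
Sat(AF (¬lock ∧ ¬safe)) = {Req, Done}
Done ∈ Sat(AF (¬lock ∧ ¬safe)) = {Req, Done}, so the formula holds at Done.

Yes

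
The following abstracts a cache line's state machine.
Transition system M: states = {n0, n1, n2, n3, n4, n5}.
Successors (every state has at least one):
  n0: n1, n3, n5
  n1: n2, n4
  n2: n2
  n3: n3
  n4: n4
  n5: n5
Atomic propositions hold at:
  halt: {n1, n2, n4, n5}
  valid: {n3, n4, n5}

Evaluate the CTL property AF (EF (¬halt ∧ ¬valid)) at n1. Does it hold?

Sat(¬halt) = {n0, n3}
Sat(¬valid) = {n0, n1, n2}
Sat(¬halt ∧ ¬valid) = {n0}
EF (¬halt ∧ ¬valid): least fixpoint, start Z0 = {n0}, add states with some successor in Z. Already a fixed point.
Sat(EF (¬halt ∧ ¬valid)) = {n0}
AF (EF (¬halt ∧ ¬valid)): least fixpoint, start Z0 = {n0}, add states with every successor in Z. Already a fixed point.
Sat(AF (EF (¬halt ∧ ¬valid))) = {n0}
n1 ∉ Sat(AF (EF (¬halt ∧ ¬valid))) = {n0}, so the formula does not hold at n1.

No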